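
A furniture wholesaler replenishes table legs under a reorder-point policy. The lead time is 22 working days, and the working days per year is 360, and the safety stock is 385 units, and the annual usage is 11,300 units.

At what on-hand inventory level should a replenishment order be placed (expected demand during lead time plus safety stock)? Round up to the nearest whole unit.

1,076 units

Daily demand d = 11,300 / 360 = 31.389 units/day
Demand during lead time = 31.389 × 22 = 690.56
Reorder point = 690.56 + 385 = 1,075.56 → round up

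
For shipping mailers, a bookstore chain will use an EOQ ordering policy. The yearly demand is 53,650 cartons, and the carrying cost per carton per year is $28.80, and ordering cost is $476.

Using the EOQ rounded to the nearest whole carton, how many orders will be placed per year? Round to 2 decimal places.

40.28 orders per year

Optimal lot size Q* = (2 × 53,650 × $476 / $28.8)^½ ≈ 1,331.70 → Q = 1,332
N = D/Q = 53,650/1,332 ≈ 40.278 orders/yr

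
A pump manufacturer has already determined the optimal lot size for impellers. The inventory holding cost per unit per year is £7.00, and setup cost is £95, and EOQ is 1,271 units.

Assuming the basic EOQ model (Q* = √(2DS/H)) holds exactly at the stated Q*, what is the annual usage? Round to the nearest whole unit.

Since Q* = (2DS/H)^½, squaring gives Q*²·H = 2DS.
D = Q²H / (2S) = 1,271² × 7 / (2 × 95) = 59,516.25

59,516 units per year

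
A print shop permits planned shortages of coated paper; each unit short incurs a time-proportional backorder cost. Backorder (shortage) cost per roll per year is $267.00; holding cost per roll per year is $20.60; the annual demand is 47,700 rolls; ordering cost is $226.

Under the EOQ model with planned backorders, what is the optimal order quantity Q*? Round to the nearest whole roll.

Basic EOQ = √(2·47,700·226/20.6) = 1,023.045
Backorder adjustment √((H+b)/b) = √((20.6+267)/267) = 1.0379
Q* = 1,023.045 × 1.0379 ≈ 1,061.78

1,062 rolls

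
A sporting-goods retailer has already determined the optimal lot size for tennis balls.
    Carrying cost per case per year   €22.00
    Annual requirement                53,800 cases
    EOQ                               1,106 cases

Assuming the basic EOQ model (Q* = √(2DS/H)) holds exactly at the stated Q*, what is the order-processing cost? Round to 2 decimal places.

€250.10

From Q* = √(2DS/H) ⇒ Q*² = 2DS/H.
S = Q²H / (2D) = 1,106² × 22 / (2 × 53,800) = 250.1040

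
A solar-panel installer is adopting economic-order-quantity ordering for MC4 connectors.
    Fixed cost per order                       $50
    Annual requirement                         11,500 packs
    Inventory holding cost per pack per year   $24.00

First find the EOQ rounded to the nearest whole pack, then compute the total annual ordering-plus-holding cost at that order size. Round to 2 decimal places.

$5,253.57

Optimal lot size Q* = (2 × 11,500 × $50 / $24)^½ ≈ 218.90 → Q = 219 packs
Orders/yr = 11,500/219 = 52.511; ordering cost = 52.511 × $50 = $2,625.57
Average inventory = 219/2 = 109.5; holding cost = 109.5 × $24 = $2,628.00
Total = $2,625.57 + $2,628.00 = $5,253.57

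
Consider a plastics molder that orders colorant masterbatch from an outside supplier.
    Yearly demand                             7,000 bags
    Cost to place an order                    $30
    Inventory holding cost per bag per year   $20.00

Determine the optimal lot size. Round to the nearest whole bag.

145 bags

2DS/H = 2·7,000·30/20 = 21,000.00
EOQ = √21,000.00 ≈ 144.91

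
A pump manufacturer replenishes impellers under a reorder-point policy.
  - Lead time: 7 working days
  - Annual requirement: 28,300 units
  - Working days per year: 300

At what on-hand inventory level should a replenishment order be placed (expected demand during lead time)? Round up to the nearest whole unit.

661 units

Daily demand d = 28,300 / 300 = 94.333 units/day
Demand during lead time = 94.333 × 7 = 660.33
Reorder point = 660.33 → round up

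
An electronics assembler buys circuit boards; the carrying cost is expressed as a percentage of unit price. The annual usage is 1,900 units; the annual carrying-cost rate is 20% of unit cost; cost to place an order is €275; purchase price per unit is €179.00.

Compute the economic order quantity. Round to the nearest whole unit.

H = i·C = 0.2 × €179 = €35.8000 per unit-year
Optimal lot size Q* = (2 × 1,900 × €275 / €35.8)^½ ≈ 170.85

171 units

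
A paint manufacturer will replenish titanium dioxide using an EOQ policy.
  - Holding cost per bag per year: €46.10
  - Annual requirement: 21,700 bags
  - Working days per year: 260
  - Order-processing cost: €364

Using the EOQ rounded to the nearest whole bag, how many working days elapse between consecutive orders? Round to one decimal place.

7.0 days

EOQ = √(2DS/H) = √(2 × 21,700 × 364 / 46.1)
    = √(342,681.13) ≈ 585.39 → Q = 585 bags
Cycle time = (working days × Q)/D = (260 × 585) / 21,700 = 7.009 days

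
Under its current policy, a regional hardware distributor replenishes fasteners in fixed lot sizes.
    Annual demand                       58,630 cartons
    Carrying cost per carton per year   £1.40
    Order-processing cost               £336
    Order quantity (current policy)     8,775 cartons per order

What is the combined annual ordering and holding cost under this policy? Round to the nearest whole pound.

Orders/yr = 58,630/8,775 = 6.681; ordering cost = 6.681 × £336 = £2,244.98
Average inventory = 8,775/2 = 4387.5; holding cost = 4387.5 × £1.4 = £6,142.50
Total = £2,244.98 + £6,142.50 = £8,387.48

£8,387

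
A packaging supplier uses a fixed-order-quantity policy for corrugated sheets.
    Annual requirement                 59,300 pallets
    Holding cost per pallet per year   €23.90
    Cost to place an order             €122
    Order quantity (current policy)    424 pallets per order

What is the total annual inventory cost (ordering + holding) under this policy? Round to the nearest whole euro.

Ordering: D/Q × S = 59,300/424 × €122 = €17,062.74
Holding:  Q/2 × H = 424/2 × €23.9 = €5,066.80
Total = €17,062.74 + €5,066.80 = €22,129.54

€22,130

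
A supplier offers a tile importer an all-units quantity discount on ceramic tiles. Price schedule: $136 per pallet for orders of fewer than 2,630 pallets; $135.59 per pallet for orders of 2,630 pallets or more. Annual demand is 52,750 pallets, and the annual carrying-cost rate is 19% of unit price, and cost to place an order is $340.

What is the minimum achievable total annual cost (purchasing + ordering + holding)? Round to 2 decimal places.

H₁ = 19%×$136 = $25.8400;  H₂ = 19%×$135.59 = $25.7621
EOQ₁ = √(2×52,750×340/25.8400) = 1,178.20  (< 2,630, feasible at tier 1)
EOQ₂ = √(2×52,750×340/25.7621) = 1,179.98  (< 2,630 → use Q = 2,630 at tier-2 price)
TC(tier 1 (EOQ₁), Q≈1,178.2) = $7,204,444.72
TC(tier 2, Q≈2,630.0) = $7,193,069.05
Minimum at tier 2: $7,193,069.05

$7,193,069.05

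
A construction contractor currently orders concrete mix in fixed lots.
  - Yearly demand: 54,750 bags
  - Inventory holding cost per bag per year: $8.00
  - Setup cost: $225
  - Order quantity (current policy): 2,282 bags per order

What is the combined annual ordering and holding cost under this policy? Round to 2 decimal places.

$14,526.23

Ordering: D/Q × S = 54,750/2,282 × $225 = $5,398.23
Holding:  Q/2 × H = 2,282/2 × $8 = $9,128.00
Total = $5,398.23 + $9,128.00 = $14,526.23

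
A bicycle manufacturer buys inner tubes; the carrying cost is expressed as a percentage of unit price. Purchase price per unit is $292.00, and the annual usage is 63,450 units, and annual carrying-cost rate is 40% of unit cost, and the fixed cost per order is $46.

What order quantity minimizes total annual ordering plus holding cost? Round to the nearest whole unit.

224 units

H = i·C = 0.4 × $292 = $116.8000 per unit-year
2DS/H = 2·63,450·46/116.8 = 49,977.74
EOQ = √49,977.74 ≈ 223.56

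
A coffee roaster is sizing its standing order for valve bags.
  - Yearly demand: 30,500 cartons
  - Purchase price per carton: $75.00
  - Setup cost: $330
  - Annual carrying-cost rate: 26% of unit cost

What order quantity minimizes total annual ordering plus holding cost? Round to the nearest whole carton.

Carrying cost H = $75 × 26% = $19.5000/carton/yr
Q* = √(2·D·S / H) = √(2·30,500·330 / 19.5) = √1,032,307.7 ≈ 1,016.03

1,016 cartons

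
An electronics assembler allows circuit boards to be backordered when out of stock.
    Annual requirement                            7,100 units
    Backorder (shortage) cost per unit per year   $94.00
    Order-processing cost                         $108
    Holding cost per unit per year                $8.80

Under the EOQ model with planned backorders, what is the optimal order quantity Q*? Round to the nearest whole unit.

437 units

Basic EOQ = √(2·7,100·108/8.8) = 417.460
Backorder adjustment √((H+b)/b) = √((8.8+94)/94) = 1.0458
Q* = 417.460 × 1.0458 ≈ 436.56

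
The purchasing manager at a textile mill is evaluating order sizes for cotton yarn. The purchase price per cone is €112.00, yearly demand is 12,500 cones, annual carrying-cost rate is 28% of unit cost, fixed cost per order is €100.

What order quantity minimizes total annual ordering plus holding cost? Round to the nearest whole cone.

282 cones

Carrying cost H = €112 × 28% = €31.3600/cone/yr
Optimal lot size Q* = (2 × 12,500 × €100 / €31.36)^½ ≈ 282.35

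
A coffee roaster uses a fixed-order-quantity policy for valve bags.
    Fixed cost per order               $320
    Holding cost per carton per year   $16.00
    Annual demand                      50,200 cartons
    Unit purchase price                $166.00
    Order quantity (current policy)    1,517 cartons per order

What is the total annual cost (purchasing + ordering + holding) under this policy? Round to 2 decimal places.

Annual ordering cost = (D/Q)·S = (50,200/1,517) × 320 = $10,589.32
Annual holding cost  = (Q/2)·H = (1,517/2) × 16 = $12,136.00
Purchase cost = D·C = 50,200 × 166 = $8,333,200.00
Total = $10,589.32 + $12,136.00 + $8,333,200.00 = $8,355,925.32

$8,355,925.32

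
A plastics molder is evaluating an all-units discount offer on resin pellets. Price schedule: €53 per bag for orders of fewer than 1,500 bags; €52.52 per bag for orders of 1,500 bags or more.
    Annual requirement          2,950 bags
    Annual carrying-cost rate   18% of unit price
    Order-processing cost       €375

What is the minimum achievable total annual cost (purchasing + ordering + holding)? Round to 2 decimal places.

H₁ = 18%×€53 = €9.5400;  H₂ = 18%×€52.52 = €9.4536
EOQ₁ = √(2×2,950×375/9.5400) = 481.58  (< 1,500, feasible at tier 1)
EOQ₂ = √(2×2,950×375/9.4536) = 483.77  (< 1,500 → use Q = 1,500 at tier-2 price)
TC(tier 1 (EOQ₁), Q≈481.6) = €160,944.26
TC(tier 2, Q≈1,500.0) = €162,761.70
Minimum at tier 1 (EOQ₁): €160,944.26

€160,944.26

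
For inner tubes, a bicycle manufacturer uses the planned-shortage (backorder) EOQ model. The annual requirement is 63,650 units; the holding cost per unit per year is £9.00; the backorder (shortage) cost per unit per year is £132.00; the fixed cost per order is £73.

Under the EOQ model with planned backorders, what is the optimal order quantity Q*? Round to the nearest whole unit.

Basic EOQ = √(2·63,650·73/9) = 1,016.142
Backorder adjustment √((H+b)/b) = √((9+132)/132) = 1.0335
Q* = 1,016.142 × 1.0335 ≈ 1,050.21

1,050 units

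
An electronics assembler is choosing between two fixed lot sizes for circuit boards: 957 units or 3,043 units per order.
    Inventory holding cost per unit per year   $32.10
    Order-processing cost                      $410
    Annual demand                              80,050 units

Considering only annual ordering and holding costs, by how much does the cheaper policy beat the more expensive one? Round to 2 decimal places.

$9,970.68

Annual cost at Q: ordering D·S/Q plus holding Q·H/2.
TC(957) = (80,050/957)×410 + (957/2)×32.1 = $49,655.04
TC(3,043) = (80,050/3,043)×410 + (3,043/2)×32.1 = $59,625.72
Lots of 957 are cheaper by $9,970.68.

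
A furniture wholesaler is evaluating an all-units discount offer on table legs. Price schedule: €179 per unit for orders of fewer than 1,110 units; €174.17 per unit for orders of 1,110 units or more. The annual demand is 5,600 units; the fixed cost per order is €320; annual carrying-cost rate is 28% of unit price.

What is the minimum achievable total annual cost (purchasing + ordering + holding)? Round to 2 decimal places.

€1,004,032.43

H₁ = 28%×€179 = €50.1200;  H₂ = 28%×€174.17 = €48.7676
EOQ₁ = √(2×5,600×320/50.1200) = 267.41  (< 1,110, feasible at tier 1)
EOQ₂ = √(2×5,600×320/48.7676) = 271.09  (< 1,110 → use Q = 1,110 at tier-2 price)
TC(tier 1 (EOQ₁), Q≈267.4) = €1,015,802.61
TC(tier 2, Q≈1,110.0) = €1,004,032.43
Minimum at tier 2: €1,004,032.43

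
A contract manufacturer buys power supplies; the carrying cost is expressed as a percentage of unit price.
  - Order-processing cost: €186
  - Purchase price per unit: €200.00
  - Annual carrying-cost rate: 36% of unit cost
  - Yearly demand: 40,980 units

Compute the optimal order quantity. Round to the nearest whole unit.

Carrying cost H = €200 × 36% = €72.0000/unit/yr
EOQ = √(2DS/H) = √(2 × 40,980 × 186 / 72)
    = √(211,730.00) ≈ 460.14

460 units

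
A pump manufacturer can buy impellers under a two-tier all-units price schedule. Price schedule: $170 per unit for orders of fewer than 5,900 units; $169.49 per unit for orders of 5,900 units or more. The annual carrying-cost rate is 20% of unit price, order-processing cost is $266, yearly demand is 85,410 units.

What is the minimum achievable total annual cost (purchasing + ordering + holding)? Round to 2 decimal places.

$14,559,005.17

H₁ = 20%×$170 = $34.0000;  H₂ = 20%×$169.49 = $33.8980
EOQ₁ = √(2×85,410×266/34.0000) = 1,156.03  (< 5,900, feasible at tier 1)
EOQ₂ = √(2×85,410×266/33.8980) = 1,157.77  (< 5,900 → use Q = 5,900 at tier-2 price)
TC(tier 1 (EOQ₁), Q≈1,156.0) = $14,559,005.17
TC(tier 2, Q≈5,900.0) = $14,579,990.69
Minimum at tier 1 (EOQ₁): $14,559,005.17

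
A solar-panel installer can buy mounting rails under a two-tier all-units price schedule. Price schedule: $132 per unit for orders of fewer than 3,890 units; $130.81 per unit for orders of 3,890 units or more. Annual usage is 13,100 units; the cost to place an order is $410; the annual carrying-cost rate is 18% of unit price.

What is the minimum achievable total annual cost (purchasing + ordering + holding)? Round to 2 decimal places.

H₁ = 18%×$132 = $23.7600;  H₂ = 18%×$130.81 = $23.5458
EOQ₁ = √(2×13,100×410/23.7600) = 672.39  (< 3,890, feasible at tier 1)
EOQ₂ = √(2×13,100×410/23.5458) = 675.44  (< 3,890 → use Q = 3,890 at tier-2 price)
TC(tier 1 (EOQ₁), Q≈672.4) = $1,745,175.92
TC(tier 2, Q≈3,890.0) = $1,760,788.30
Minimum at tier 1 (EOQ₁): $1,745,175.92

$1,745,175.92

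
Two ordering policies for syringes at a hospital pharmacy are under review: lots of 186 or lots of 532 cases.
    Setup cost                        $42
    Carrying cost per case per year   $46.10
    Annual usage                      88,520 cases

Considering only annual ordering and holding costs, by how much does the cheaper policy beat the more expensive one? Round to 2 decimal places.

TC(Q) = (D/Q)S + (Q/2)H
TC(186) = (88,520/186)×42 + (186/2)×46.1 = $24,275.69
TC(532) = (88,520/532)×42 + (532/2)×46.1 = $19,251.02
Cheaper: Q = 532.  Difference = $5,024.67

$5,024.67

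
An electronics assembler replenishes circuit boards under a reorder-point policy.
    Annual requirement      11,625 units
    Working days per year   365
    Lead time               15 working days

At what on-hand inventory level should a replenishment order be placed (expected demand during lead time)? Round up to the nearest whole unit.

Daily demand d = 11,625 / 365 = 31.849 units/day
Demand during lead time = 31.849 × 15 = 477.74
Reorder point = 477.74 → round up

478 units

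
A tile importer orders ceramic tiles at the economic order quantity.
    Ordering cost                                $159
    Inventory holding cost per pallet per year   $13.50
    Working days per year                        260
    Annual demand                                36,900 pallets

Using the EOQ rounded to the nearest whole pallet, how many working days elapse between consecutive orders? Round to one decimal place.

6.6 days

EOQ = √(2DS/H) = √(2 × 36,900 × 159 / 13.5)
    = √(869,200.00) ≈ 932.31 → Q = 932 pallets
Days between orders = 260 / (D/Q) = 260 / 39.592 ≈ 6.567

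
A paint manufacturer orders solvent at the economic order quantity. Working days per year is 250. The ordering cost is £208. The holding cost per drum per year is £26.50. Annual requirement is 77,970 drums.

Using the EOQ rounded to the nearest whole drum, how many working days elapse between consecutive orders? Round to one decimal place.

EOQ = √(2DS/H) = √(2 × 77,970 × 208 / 26.5)
    = √(1,223,981.89) ≈ 1,106.34 → Q = 1,106 drums
T = Q/D × 250 days = 1,106/77,970 × 250 = 3.546 days

3.5 days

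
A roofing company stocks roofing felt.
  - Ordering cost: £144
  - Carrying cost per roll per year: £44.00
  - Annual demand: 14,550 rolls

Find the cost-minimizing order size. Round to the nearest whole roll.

EOQ = √(2DS/H) = √(2 × 14,550 × 144 / 44)
    = √(95,236.36) ≈ 308.60

309 rolls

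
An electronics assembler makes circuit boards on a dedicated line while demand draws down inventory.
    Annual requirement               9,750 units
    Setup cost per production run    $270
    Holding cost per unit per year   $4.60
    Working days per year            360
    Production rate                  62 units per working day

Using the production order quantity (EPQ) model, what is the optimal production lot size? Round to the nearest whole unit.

1,426 units

d = 9,750/360 = 27.0833 units/day;  effective holding cost H(1 − d/p) = 4.6·(1 − 27.0833/62) = 2.59059
Q* = √(2DS / H_eff) = √(2·9,750·270 / 2.59059) ≈ 1,425.61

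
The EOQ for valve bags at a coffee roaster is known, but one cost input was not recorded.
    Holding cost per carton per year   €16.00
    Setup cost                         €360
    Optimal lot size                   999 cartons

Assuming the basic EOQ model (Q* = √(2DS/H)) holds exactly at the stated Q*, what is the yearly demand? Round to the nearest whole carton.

22,178 cartons per year

From Q* = √(2DS/H) ⇒ Q*² = 2DS/H.
D = Q²H / (2S) = 999² × 16 / (2 × 360) = 22,177.80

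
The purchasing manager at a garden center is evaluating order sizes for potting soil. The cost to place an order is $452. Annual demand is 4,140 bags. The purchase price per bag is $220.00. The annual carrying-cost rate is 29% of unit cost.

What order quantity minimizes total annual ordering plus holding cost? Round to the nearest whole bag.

Holding cost per bag per year: H = 29% × $220 = $63.8000
2DS/H = 2·4,140·452/63.8 = 58,660.82
EOQ = √58,660.82 ≈ 242.20

242 bags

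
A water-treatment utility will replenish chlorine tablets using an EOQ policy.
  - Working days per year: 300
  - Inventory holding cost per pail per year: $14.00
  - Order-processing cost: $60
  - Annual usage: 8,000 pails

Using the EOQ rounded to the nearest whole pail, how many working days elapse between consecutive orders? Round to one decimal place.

9.8 days

EOQ = √(2DS/H) = √(2 × 8,000 × 60 / 14)
    = √(68,571.43) ≈ 261.86 → Q = 262 pails
Days between orders = 300 / (D/Q) = 300 / 30.534 ≈ 9.825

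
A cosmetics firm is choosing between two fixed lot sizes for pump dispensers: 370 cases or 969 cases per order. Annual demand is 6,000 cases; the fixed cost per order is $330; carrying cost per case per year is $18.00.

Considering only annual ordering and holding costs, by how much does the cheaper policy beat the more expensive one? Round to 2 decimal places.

Annual cost at Q: ordering D·S/Q plus holding Q·H/2.
TC(370) = (6,000/370)×330 + (370/2)×18 = $8,681.35
TC(969) = (6,000/969)×330 + (969/2)×18 = $10,764.34
Lots of 370 are cheaper by $2,082.99.

$2,082.99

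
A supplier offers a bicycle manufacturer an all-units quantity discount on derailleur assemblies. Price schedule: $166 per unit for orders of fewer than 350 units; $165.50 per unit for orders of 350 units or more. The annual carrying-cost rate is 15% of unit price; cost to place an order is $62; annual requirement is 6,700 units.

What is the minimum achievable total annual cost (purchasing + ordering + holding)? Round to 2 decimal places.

$1,114,381.23

H₁ = 15%×$166 = $24.9000;  H₂ = 15%×$165.50 = $24.8250
EOQ₁ = √(2×6,700×62/24.9000) = 182.66  (< 350, feasible at tier 1)
EOQ₂ = √(2×6,700×62/24.8250) = 182.94  (< 350 → use Q = 350 at tier-2 price)
TC(tier 1 (EOQ₁), Q≈182.7) = $1,116,748.29
TC(tier 2, Q≈350.0) = $1,114,381.23
Minimum at tier 2: $1,114,381.23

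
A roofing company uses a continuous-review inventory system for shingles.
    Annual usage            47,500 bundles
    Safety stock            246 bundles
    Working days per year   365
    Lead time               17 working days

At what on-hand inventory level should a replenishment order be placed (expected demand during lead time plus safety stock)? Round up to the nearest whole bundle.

Daily demand d = 47,500 / 365 = 130.137 bundles/day
Demand during lead time = 130.137 × 17 = 2,212.33
Reorder point = 2,212.33 + 246 = 2,458.33 → round up

2,459 bundles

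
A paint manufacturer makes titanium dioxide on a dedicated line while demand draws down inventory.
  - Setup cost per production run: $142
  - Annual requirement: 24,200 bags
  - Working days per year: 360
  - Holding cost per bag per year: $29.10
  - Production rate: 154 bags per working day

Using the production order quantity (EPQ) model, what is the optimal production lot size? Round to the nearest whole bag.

Daily demand d = 24,200/360 = 67.222; p = 154; 1 − d/p = 0.56349
EPQ = √(2DS / (H(1 − d/p)))
    = √(2 × 24,200 × 142 / (29.1 × 0.56349)) ≈ 647.41

647 bags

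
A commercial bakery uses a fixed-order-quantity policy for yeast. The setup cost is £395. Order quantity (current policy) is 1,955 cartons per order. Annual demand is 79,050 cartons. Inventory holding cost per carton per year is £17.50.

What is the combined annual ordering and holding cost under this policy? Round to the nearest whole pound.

Ordering: D/Q × S = 79,050/1,955 × £395 = £15,971.74
Holding:  Q/2 × H = 1,955/2 × £17.5 = £17,106.25
Total = £15,971.74 + £17,106.25 = £33,077.99

£33,078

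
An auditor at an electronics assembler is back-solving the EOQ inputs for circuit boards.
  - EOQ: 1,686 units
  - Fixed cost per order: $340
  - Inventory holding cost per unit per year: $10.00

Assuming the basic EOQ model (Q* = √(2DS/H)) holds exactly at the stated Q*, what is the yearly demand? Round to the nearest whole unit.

Since Q* = (2DS/H)^½, squaring gives Q*²·H = 2DS.
D = Q²H / (2S) = 1,686² × 10 / (2 × 340) = 41,802.88

41,803 units per year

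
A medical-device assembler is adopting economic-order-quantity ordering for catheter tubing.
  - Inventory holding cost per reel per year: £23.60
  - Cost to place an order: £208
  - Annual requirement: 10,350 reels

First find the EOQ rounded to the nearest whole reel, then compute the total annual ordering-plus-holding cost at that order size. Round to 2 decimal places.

£10,080.29

2DS/H = 2·10,350·208/23.6 = 182,440.68
EOQ = √182,440.68 ≈ 427.13 → Q = 427 reels
Ordering: D/Q × S = 10,350/427 × £208 = £5,041.69
Holding:  Q/2 × H = 427/2 × £23.6 = £5,038.60
Total = £5,041.69 + £5,038.60 = £10,080.29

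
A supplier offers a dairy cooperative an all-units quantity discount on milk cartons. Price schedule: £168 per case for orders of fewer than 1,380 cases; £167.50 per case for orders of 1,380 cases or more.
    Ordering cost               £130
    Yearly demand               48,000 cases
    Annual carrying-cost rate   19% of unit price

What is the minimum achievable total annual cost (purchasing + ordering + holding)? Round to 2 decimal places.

H₁ = 19%×£168 = £31.9200;  H₂ = 19%×£167.50 = £31.8250
EOQ₁ = √(2×48,000×130/31.9200) = 625.28  (< 1,380, feasible at tier 1)
EOQ₂ = √(2×48,000×130/31.8250) = 626.21  (< 1,380 → use Q = 1,380 at tier-2 price)
TC(tier 1 (EOQ₁), Q≈625.3) = £8,083,959.00
TC(tier 2, Q≈1,380.0) = £8,066,480.99
Minimum at tier 2: £8,066,480.99

£8,066,480.99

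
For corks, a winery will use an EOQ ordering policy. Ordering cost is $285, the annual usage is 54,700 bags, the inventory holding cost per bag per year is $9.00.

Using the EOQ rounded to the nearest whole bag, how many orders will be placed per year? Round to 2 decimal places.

2DS/H = 2·54,700·285/9 = 3,464,333.33
EOQ = √3,464,333.33 ≈ 1,861.27 → Q = 1,861
N = D/Q = 54,700/1,861 ≈ 29.393 orders/yr

29.39 orders per year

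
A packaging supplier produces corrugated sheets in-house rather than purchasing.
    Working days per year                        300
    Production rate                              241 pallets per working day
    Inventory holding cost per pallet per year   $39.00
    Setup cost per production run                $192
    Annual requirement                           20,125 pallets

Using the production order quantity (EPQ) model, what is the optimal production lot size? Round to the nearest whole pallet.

524 pallets

Daily demand d = 20,125/300 = 67.083; p = 241; 1 − d/p = 0.72165
EPQ = √(2DS / (H(1 − d/p)))
    = √(2 × 20,125 × 192 / (39 × 0.72165)) ≈ 524.01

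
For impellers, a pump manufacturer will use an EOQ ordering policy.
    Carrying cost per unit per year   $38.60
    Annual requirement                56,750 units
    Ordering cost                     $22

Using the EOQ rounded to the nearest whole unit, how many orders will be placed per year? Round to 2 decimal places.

Optimal lot size Q* = (2 × 56,750 × $22 / $38.6)^½ ≈ 254.34 → Q = 254
N = D/Q = 56,750/254 ≈ 223.425 orders/yr

223.43 orders per year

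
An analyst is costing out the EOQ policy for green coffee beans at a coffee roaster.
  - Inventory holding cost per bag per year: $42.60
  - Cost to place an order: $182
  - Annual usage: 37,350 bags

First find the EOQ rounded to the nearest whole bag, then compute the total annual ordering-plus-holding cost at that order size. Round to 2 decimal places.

$24,065.83

Optimal lot size Q* = (2 × 37,350 × $182 / $42.6)^½ ≈ 564.93 → Q = 565 bags
Annual ordering cost = (D/Q)·S = (37,350/565) × 182 = $12,031.33
Annual holding cost  = (Q/2)·H = (565/2) × 42.6 = $12,034.50
Total = $12,031.33 + $12,034.50 = $24,065.83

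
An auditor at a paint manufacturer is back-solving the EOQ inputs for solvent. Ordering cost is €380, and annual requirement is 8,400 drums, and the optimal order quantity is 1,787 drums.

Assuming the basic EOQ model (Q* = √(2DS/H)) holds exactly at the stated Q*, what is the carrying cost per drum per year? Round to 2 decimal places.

From Q* = √(2DS/H) ⇒ Q*² = 2DS/H.
H = 2DS / Q² = 2 × 8,400 × 380 / 1,787² = 1.9991

€2.00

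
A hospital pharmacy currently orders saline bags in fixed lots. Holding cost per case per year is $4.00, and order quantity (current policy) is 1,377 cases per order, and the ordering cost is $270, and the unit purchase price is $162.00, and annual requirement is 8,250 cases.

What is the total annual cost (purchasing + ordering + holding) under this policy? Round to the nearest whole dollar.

$1,340,872

Orders/yr = 8,250/1,377 = 5.991; ordering cost = 5.991 × $270 = $1,617.65
Average inventory = 1,377/2 = 688.5; holding cost = 688.5 × $4 = $2,754.00
Purchase cost = D·C = 8,250 × 162 = $1,336,500.00
Total = $1,617.65 + $2,754.00 + $1,336,500.00 = $1,340,871.65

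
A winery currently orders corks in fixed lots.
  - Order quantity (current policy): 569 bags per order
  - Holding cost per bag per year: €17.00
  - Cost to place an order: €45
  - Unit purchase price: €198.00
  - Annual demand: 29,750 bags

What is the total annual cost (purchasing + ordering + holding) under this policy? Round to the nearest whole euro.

€5,897,689

Ordering: D/Q × S = 29,750/569 × €45 = €2,352.81
Holding:  Q/2 × H = 569/2 × €17 = €4,836.50
Purchase cost = D·C = 29,750 × 198 = €5,890,500.00
Total = €2,352.81 + €4,836.50 + €5,890,500.00 = €5,897,689.31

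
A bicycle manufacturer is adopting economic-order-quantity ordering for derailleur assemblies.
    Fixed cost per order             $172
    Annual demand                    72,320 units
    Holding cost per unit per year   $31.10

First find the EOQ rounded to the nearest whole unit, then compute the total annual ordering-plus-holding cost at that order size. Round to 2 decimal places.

$27,815.61

EOQ = √(2DS/H) = √(2 × 72,320 × 172 / 31.1)
    = √(799,938.26) ≈ 894.39 → Q = 894 units
Ordering: D/Q × S = 72,320/894 × $172 = $13,913.91
Holding:  Q/2 × H = 894/2 × $31.1 = $13,901.70
Total = $13,913.91 + $13,901.70 = $27,815.61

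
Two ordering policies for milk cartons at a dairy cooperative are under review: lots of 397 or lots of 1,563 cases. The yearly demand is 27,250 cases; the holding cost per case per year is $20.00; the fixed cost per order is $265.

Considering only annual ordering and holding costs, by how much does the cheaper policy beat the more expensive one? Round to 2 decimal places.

$1,909.43

TC(Q) = (D/Q)S + (Q/2)H
TC(397) = (27,250/397)×265 + (397/2)×20 = $22,159.55
TC(1,563) = (27,250/1,563)×265 + (1,563/2)×20 = $20,250.12
|ΔTC| = |$22,159.55 − $20,250.12| = $1,909.43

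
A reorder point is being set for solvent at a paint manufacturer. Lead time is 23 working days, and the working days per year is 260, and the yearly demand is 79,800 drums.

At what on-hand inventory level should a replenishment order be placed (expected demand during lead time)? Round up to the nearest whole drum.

Daily demand d = 79,800 / 260 = 306.923 drums/day
Demand during lead time = 306.923 × 23 = 7,059.23
Reorder point = 7,059.23 → round up

7,060 drums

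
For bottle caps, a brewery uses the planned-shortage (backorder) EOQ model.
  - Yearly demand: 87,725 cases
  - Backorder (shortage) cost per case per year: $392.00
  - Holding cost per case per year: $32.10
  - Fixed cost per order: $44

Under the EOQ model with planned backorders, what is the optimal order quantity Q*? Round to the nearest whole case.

Q* = √(2DS/H) · √((H + b)/b)
   = √(2 × 87,725 × 44 / 32.1) · √((32.1 + 392) / 392)
   = 490.400 × 1.0401 ≈ 510.08

510 cases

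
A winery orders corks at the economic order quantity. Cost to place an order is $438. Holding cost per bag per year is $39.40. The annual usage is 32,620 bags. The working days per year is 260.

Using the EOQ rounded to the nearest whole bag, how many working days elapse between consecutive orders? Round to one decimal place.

Q* = √(2·D·S / H) = √(2·32,620·438 / 39.4) = √725,256.9 ≈ 851.62 → Q = 852 bags
T = Q/D × 260 days = 852/32,620 × 260 = 6.791 days

6.8 days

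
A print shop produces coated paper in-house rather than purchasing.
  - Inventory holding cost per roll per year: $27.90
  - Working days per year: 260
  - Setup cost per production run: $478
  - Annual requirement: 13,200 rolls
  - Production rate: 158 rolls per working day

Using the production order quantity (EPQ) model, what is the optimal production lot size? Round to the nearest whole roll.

d = 13,200/260 = 50.7692 rolls/day;  effective holding cost H(1 − d/p) = 27.9·(1 − 50.7692/158) = 18.93505
Q* = √(2DS / H_eff) = √(2·13,200·478 / 18.93505) ≈ 816.36

816 rolls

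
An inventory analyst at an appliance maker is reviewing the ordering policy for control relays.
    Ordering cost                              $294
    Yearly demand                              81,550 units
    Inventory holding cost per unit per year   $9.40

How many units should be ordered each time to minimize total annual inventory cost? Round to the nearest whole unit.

2,259 units

Q* = √(2·D·S / H) = √(2·81,550·294 / 9.4) = √5,101,212.8 ≈ 2,258.59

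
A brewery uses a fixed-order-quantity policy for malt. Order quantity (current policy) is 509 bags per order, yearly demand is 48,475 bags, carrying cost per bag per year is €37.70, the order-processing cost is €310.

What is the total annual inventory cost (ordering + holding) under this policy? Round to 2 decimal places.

€39,117.73

Annual ordering cost = (D/Q)·S = (48,475/509) × 310 = €29,523.08
Annual holding cost  = (Q/2)·H = (509/2) × 37.7 = €9,594.65
Total = €29,523.08 + €9,594.65 = €39,117.73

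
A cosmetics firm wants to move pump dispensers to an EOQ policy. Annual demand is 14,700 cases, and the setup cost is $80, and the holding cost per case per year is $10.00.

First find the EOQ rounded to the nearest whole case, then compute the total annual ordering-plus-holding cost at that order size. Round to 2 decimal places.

2DS/H = 2·14,700·80/10 = 235,200.00
EOQ = √235,200.00 ≈ 484.97 → Q = 485 cases
Orders/yr = 14,700/485 = 30.309; ordering cost = 30.309 × $80 = $2,424.74
Average inventory = 485/2 = 242.5; holding cost = 242.5 × $10 = $2,425.00
Total = $2,424.74 + $2,425.00 = $4,849.74

$4,849.74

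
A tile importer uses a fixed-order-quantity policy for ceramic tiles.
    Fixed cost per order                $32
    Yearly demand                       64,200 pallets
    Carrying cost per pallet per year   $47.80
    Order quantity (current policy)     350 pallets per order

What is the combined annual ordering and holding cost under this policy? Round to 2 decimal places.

Ordering: D/Q × S = 64,200/350 × $32 = $5,869.71
Holding:  Q/2 × H = 350/2 × $47.8 = $8,365.00
Total = $5,869.71 + $8,365.00 = $14,234.71

$14,234.71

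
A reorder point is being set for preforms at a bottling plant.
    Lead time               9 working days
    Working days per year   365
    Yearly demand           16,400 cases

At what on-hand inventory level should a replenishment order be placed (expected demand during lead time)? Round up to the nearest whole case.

405 cases

Daily demand d = 16,400 / 365 = 44.932 cases/day
Demand during lead time = 44.932 × 9 = 404.38
Reorder point = 404.38 → round up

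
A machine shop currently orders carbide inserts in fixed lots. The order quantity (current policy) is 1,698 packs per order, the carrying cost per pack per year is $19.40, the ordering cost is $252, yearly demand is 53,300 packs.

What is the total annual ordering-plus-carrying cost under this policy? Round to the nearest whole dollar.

$24,381

Ordering: D/Q × S = 53,300/1,698 × $252 = $7,910.25
Holding:  Q/2 × H = 1,698/2 × $19.4 = $16,470.60
Total = $7,910.25 + $16,470.60 = $24,380.85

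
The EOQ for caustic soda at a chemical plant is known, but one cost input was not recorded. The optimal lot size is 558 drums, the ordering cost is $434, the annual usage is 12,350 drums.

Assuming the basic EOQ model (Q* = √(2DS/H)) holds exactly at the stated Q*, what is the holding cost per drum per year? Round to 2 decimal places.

$34.43

From Q* = √(2DS/H) ⇒ Q*² = 2DS/H.
H = 2DS / Q² = 2 × 12,350 × 434 / 558² = 34.4285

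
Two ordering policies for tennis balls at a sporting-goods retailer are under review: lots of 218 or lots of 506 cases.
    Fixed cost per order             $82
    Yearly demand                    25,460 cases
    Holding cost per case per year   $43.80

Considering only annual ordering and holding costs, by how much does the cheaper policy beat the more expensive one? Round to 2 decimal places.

For each Q, cost = (D/Q)·S + (Q/2)·H.
TC(218) = (25,460/218)×82 + (218/2)×43.8 = $14,350.90
TC(506) = (25,460/506)×82 + (506/2)×43.8 = $15,207.33
|ΔTC| = |$14,350.90 − $15,207.33| = $856.43

$856.43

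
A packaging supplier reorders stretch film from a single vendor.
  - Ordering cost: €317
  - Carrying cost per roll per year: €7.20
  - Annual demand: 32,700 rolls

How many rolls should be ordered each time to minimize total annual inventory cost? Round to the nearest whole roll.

2DS/H = 2·32,700·317/7.2 = 2,879,416.67
EOQ = √2,879,416.67 ≈ 1,696.88

1,697 rolls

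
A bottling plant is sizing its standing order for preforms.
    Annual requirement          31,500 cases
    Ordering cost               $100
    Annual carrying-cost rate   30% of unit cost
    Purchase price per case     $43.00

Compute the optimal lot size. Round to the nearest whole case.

699 cases

H = i·C = 0.3 × $43 = $12.9000 per case-year
2DS/H = 2·31,500·100/12.9 = 488,372.09
EOQ = √488,372.09 ≈ 698.84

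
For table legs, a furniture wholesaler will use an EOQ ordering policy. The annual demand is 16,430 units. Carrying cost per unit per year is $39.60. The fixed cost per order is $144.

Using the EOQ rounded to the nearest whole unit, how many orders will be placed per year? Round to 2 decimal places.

EOQ = √(2DS/H) = √(2 × 16,430 × 144 / 39.6)
    = √(119,490.91) ≈ 345.67 → Q = 346
N = D/Q = 16,430/346 ≈ 47.486 orders/yr

47.49 orders per year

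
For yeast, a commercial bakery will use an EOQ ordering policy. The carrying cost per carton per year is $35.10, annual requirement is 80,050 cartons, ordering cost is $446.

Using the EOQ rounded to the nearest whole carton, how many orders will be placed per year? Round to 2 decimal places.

56.14 orders per year

Optimal lot size Q* = (2 × 80,050 × $446 / $35.1)^½ ≈ 1,426.30 → Q = 1,426
Orders per year = D/Q = 80,050 / 1,426 = 56.136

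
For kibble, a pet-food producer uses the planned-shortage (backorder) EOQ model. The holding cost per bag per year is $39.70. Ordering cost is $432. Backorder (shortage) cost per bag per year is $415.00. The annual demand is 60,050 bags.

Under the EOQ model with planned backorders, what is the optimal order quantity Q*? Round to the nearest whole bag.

1,197 bags

Basic EOQ = √(2·60,050·432/39.7) = 1,143.189
Backorder adjustment √((H+b)/b) = √((39.7+415)/415) = 1.0467
Q* = 1,143.189 × 1.0467 ≈ 1,196.62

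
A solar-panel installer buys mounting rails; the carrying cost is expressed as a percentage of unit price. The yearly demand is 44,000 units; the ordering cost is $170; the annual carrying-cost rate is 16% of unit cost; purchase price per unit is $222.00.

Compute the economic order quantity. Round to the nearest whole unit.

Holding cost per unit per year: H = 16% × $222 = $35.5200
EOQ = √(2DS/H) = √(2 × 44,000 × 170 / 35.52)
    = √(421,171.17) ≈ 648.98

649 units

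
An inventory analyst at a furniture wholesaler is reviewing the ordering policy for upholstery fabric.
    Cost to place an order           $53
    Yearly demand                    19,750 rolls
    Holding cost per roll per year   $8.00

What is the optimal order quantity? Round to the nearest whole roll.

512 rolls

Optimal lot size Q* = (2 × 19,750 × $53 / $8)^½ ≈ 511.55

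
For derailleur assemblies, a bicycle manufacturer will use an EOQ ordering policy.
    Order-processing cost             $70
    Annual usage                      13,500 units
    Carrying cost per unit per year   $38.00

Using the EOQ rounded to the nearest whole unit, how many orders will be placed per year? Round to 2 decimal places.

60.54 orders per year

2DS/H = 2·13,500·70/38 = 49,736.84
EOQ = √49,736.84 ≈ 223.02 → Q = 223
Orders per year = D/Q = 13,500 / 223 = 60.538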